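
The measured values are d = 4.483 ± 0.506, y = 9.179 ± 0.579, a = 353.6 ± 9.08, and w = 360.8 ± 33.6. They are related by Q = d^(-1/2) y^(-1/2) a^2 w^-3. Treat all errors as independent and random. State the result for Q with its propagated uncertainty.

0.0004150 ± 0.000121

Each factor contributes (exponent × relative error)² to (δQ/Q)²:
  (−½·δd/d)² = (-0.5×0.113)² = 0.00318;  (−½·δy/y)² = (-0.5×0.0631)² = 0.000995;  (2·δa/a)² = (2×0.0257)² = 0.00264;  (-3·δw/w)² = (-3×0.0931)² = 0.0781
δQ/Q = √(0.0849) = 0.291
Q = 0.0004150, so δQ = 0.291 × 0.0004150 = 0.000121.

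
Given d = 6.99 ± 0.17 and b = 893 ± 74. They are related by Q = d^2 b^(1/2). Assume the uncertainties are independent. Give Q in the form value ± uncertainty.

Since Q is a product/quotient, work with relative uncertainties:
  (2·δd/d)² = (2×0.0243)² = 0.00237;  (½·δb/b)² = (0.5×0.0829)² = 0.00172
δQ/Q = √(0.00408) = 0.0639
Q = 1460, so δQ = 0.0639 × 1460 = 93.3.

1460 ± 93.3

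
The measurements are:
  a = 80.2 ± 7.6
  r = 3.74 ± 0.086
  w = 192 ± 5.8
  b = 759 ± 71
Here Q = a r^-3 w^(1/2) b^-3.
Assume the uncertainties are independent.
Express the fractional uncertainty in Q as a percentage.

30.5%

Q is a product of powers, so relative uncertainties combine in quadrature:
  (1·δa/a)² = (1×0.0948)² = 0.00898;  (-3·δr/r)² = (-3×0.0230)² = 0.00476;  (½·δw/w)² = (0.5×0.0302)² = 0.000228;  (-3·δb/b)² = (-3×0.0935)² = 0.0788
δQ/Q = √(0.0927) = 0.305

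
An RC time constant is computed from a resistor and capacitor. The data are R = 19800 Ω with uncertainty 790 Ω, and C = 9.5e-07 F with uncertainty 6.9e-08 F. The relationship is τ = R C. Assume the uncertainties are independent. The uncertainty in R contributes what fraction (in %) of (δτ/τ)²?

(δτ/τ)² = (1·δR/R)² + (1·δC/C)²
  R term: (1×0.0399)² = 0.00159
  C term: (1×0.0726)² = 0.00528
Total = 0.00687. Share from R = 0.00159/0.00687 = 0.232.

23.2%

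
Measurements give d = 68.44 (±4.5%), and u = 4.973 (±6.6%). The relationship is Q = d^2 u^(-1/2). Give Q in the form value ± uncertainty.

Relative error in a monomial: (δQ/Q)² = Σ (nᵢ · δxᵢ/xᵢ)².
  (2·δd/d)² = (2×0.0450)² = 0.00810;  (−½·δu/u)² = (-0.5×0.0660)² = 0.00109
δQ/Q = √(0.00919) = 0.0959
Q = 2100, so δQ = 0.0959 × 2100 = 201.

2100 ± 201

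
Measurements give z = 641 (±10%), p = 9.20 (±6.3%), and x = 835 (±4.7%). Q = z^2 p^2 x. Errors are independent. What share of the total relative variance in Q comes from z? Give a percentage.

(δQ/Q)² = (2·δz/z)² + (2·δp/p)² + (1·δx/x)²
  z term: (2×0.100)² = 0.0400
  p term: (2×0.0630)² = 0.0159
  x term: (1×0.0470)² = 0.00221
Total = 0.0581. Share from z = 0.0400/0.0581 = 0.689.

68.9%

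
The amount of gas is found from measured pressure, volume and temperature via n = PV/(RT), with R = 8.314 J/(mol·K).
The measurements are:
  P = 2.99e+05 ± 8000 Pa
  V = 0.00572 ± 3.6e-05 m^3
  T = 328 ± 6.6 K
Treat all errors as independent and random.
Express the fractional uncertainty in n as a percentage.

n is a product of powers, so relative uncertainties combine in quadrature:
  (1·δP/P)² = (1×0.0268)² = 0.000716;  (1·δV/V)² = (1×0.00629)² = 3.96e-05;  (-1·δT/T)² = (-1×0.0201)² = 0.000405
δn/n = √(0.00116) = 0.0341

3.41%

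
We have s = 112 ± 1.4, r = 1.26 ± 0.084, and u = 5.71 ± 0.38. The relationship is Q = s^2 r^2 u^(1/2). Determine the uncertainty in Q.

6650

Products/powers → add relative errors in quadrature, weighted by exponent:
  (2·δs/s)² = (2×0.0125)² = 0.000625;  (2·δr/r)² = (2×0.0667)² = 0.0178;  (½·δu/u)² = (0.5×0.0665)² = 0.00111
δQ/Q = √(0.0195) = 0.140
Q = 47600, so δQ = 0.140 × 47600 = 6650.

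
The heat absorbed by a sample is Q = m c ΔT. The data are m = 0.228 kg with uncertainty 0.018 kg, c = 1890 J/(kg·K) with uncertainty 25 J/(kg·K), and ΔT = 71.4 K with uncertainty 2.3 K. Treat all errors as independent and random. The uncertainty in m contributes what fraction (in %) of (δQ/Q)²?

(δQ/Q)² = (1·δm/m)² + (1·δc/c)² + (1·δΔT/ΔT)²
  m term: (1×0.0789)² = 0.00623
  c term: (1×0.0132)² = 0.000175
  ΔT term: (1×0.0322)² = 0.00104
Total = 0.00745. Share from m = 0.00623/0.00745 = 0.837.

83.7%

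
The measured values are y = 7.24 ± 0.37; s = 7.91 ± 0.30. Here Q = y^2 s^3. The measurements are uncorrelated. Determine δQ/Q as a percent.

Since Q is a product/quotient, work with relative uncertainties:
  (2·δy/y)² = (2×0.0511)² = 0.0104;  (3·δs/s)² = (3×0.0379)² = 0.0129
δQ/Q = √(0.0234) = 0.153

15.3%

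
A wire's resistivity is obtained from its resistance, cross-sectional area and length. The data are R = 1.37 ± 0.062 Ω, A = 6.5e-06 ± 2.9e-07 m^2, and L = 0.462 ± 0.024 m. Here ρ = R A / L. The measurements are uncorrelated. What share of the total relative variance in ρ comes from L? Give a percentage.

(δρ/ρ)² = (1·δR/R)² + (1·δA/A)² + (-1·δL/L)²
  R term: (1×0.0453)² = 0.00205
  A term: (1×0.0446)² = 0.00199
  L term: (-1×0.0519)² = 0.00270
Total = 0.00674. Share from L = 0.00270/0.00674 = 0.401.

40.1%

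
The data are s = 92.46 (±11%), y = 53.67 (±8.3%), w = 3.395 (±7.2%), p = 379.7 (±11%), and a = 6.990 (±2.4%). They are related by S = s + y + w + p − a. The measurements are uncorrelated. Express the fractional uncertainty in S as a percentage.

8.28%

For a sum/difference, combine absolute errors in quadrature:
  (δs)² = 103;  (δy)² = 19.8;  (δw)² = 0.0598;  (δp)² = 1740;  (δa)² = 0.0281
δS = √(1870) = 43.2
S = 522.2, so δS/S = 43.2/522.2 = 0.0828.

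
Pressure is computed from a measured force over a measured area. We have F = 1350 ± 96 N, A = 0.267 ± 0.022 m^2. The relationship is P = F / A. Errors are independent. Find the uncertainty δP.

550 Pa

For a monomial P ∝ F, A^-1, fractional errors add in quadrature:
  (1·δF/F)² = (1×0.0711)² = 0.00506;  (-1·δA/A)² = (-1×0.0824)² = 0.00679
δP/P = √(0.0118) = 0.109
P = 5060 Pa, so δP = 0.109 × 5060 = 550 Pa.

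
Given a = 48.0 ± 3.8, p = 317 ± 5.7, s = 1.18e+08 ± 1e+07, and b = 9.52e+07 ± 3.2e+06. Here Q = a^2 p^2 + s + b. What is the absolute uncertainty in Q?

3.9e+07

Let w = a^2·p^2 = 2.32e+08. δw/w = √((2·δa/a)² + (2·δp/p)²) = √(0.0251 + 0.00129) = 0.162, so δw = 3.76e+07.
Q = w + s + b: δQ = √(δw² + δs² + δb²) = √(1.41e+15 + 1e+14 + 1.02e+13) = 3.9e+07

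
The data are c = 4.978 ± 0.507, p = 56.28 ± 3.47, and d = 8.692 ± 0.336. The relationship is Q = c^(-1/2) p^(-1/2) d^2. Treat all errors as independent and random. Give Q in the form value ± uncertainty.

4.514 ± 0.440

For a monomial Q ∝ c^(-1/2), p^(-1/2), d^2, fractional errors add in quadrature:
  (−½·δc/c)² = (-0.5×0.102)² = 0.00259;  (−½·δp/p)² = (-0.5×0.0617)² = 0.000950;  (2·δd/d)² = (2×0.0387)² = 0.00598
δQ/Q = √(0.00952) = 0.0976
Q = 4.514, so δQ = 0.0976 × 4.514 = 0.440.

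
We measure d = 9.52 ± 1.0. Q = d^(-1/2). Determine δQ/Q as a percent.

5.25%

Q ∝ d^(-1/2), so δQ/Q = |−½| · δd/d = 0.5 × 0.105 = 0.0525.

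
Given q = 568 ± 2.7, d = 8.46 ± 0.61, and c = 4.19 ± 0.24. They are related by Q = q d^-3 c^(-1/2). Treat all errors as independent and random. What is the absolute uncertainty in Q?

0.100

Since Q is a product/quotient, work with relative uncertainties:
  (1·δq/q)² = (1×0.00475)² = 2.26e-05;  (-3·δd/d)² = (-3×0.0721)² = 0.0468;  (−½·δc/c)² = (-0.5×0.0573)² = 0.000820
δQ/Q = √(0.0476) = 0.218
Q = 0.458, so δQ = 0.218 × 0.458 = 0.100.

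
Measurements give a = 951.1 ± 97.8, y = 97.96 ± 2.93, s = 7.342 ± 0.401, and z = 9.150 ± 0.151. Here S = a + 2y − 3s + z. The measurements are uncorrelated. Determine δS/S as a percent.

8.64%

S is a linear combination, so absolute uncertainties add in quadrature:
  (δa)² = 9560;  (2·δy)² = 34.3;  (3·δs)² = 1.45;  (δz)² = 0.0228
δS = √(9600) = 98.0
S = 1134, so δS/S = 98.0/1134 = 0.0864.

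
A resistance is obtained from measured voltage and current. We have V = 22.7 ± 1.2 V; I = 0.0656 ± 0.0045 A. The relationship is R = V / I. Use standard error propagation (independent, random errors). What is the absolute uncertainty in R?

30.0 Ω

Since R is a product/quotient, work with relative uncertainties:
  (1·δV/V)² = (1×0.0529)² = 0.00279;  (-1·δI/I)² = (-1×0.0686)² = 0.00471
δR/R = √(0.00750) = 0.0866
R = 346 Ω, so δR = 0.0866 × 346 = 30.0 Ω.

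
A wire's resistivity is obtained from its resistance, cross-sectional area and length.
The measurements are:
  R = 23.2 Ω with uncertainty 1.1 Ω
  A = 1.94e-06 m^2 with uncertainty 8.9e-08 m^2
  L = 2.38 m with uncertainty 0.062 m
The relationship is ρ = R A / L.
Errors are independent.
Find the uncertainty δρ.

1.34e-06 Ω·m

Relative error in a monomial: (δρ/ρ)² = Σ (nᵢ · δxᵢ/xᵢ)².
  (1·δR/R)² = (1×0.0474)² = 0.00225;  (1·δA/A)² = (1×0.0459)² = 0.00210;  (-1·δL/L)² = (-1×0.0261)² = 0.000679
δρ/ρ = √(0.00503) = 0.0709
ρ = 1.89e-05 Ω·m, so δρ = 0.0709 × 1.89e-05 = 1.34e-06 Ω·m.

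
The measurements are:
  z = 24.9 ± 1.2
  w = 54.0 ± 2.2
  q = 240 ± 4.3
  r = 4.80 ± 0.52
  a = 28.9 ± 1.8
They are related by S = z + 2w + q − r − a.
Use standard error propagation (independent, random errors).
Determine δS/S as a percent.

Each term contributes (cᵢ δxᵢ)² to (δS)²:
  (δz)² = 1.44;  (2·δw)² = 19.4;  (δq)² = 18.5;  (δr)² = 0.270;  (δa)² = 3.24
δS = √(42.8) = 6.54
S = 339, so δS/S = 6.54/339 = 0.0193.

1.93%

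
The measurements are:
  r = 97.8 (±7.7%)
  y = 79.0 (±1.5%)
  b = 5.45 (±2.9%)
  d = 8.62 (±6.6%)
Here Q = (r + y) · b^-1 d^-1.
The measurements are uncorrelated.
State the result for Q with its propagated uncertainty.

Let u = r + y = 177. δu = √(δr² + δy²) = √(56.7 + 1.40) = 7.62, so δu/u = 0.0431.
Q is then a monomial in u, b, d:
δQ/Q = √((δu/u)² + (-1·δb/b)² + (-1·δd/d)²) = √(0.00186 + 0.000841 + 0.00436) = 0.0840
Q = 3.76, so δQ = 0.0840 × 3.76 = 0.316.

3.76 ± 0.316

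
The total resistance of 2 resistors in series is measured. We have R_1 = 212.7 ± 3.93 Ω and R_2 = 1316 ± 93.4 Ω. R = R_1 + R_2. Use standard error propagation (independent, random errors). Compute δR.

R is a linear combination, so absolute uncertainties add in quadrature:
  (δR_1)² = 15.4;  (δR_2)² = 8720
δR = √(8740) = 93.5 Ω

93.5 Ω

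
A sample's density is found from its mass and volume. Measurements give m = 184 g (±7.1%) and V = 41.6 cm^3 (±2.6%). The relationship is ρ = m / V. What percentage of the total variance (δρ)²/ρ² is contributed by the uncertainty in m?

(δρ/ρ)² = (1·δm/m)² + (-1·δV/V)²
  m term: (1×0.0710)² = 0.00504
  V term: (-1×0.0260)² = 0.000676
Total = 0.00572. Share from m = 0.00504/0.00572 = 0.882.

88.2%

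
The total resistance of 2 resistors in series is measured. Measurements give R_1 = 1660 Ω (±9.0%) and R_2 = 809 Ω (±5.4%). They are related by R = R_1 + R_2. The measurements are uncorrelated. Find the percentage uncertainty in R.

6.30%

Each term contributes (cᵢ δxᵢ)² to (δR)²:
  (δR_1)² = 22300;  (δR_2)² = 1910
δR = √(24200) = 156 Ω
R = 2470 Ω, so δR/R = 156/2470 = 0.0630.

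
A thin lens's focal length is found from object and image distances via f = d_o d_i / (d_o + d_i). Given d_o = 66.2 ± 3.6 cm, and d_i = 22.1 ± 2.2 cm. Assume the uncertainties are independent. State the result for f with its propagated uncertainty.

16.6 ± 1.26 cm

∂f/∂d_o = (d_i/(d_o+d_i))² = 0.0626;  ∂f/∂d_i = (d_o/(d_o+d_i))² = 0.562
δf = √((∂f/∂d_o · δd_o)² + (∂f/∂d_i · δd_i)²) = √(0.0509 + 1.53) = 1.26 cm
f = 16.6 cm.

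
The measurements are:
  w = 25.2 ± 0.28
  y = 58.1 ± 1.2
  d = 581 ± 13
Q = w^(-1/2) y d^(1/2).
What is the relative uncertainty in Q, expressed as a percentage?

Since Q is a product/quotient, work with relative uncertainties:
  (−½·δw/w)² = (-0.5×0.0111)² = 3.09e-05;  (1·δy/y)² = (1×0.0207)² = 0.000427;  (½·δd/d)² = (0.5×0.0224)² = 0.000125
δQ/Q = √(0.000583) = 0.0241

2.41%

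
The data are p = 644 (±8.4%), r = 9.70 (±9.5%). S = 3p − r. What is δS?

Absolute uncertainties add in quadrature for a linear combination:
  (3·δp)² = 26300;  (δr)² = 0.849
δS = √(26300) = 162

162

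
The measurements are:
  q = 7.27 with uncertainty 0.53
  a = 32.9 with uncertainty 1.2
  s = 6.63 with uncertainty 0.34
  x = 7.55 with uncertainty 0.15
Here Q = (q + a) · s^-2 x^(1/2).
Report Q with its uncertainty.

2.51 ± 0.271

Let u = q + a = 40.2. δu = √(δq² + δa²) = √(0.281 + 1.44) = 1.31, so δu/u = 0.0327.
Q is then a monomial in u, s, x:
δQ/Q = √((δu/u)² + (-2·δs/s)² + (½·δx/x)²) = √(0.00107 + 0.0105 + 9.87e-05) = 0.108
Q = 2.51, so δQ = 0.108 × 2.51 = 0.271.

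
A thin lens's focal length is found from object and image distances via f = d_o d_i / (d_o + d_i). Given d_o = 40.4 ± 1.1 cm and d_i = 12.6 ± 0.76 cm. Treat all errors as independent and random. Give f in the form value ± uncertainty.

∂f/∂d_o = (d_i/(d_o+d_i))² = 0.0565;  ∂f/∂d_i = (d_o/(d_o+d_i))² = 0.581
δf = √((∂f/∂d_o · δd_o)² + (∂f/∂d_i · δd_i)²) = √(0.00387 + 0.195) = 0.446 cm
f = 9.60 cm.

9.60 ± 0.446 cm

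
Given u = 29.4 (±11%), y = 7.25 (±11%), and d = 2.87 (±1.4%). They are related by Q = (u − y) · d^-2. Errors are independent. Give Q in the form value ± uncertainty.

Let w = u − y = 22.1. δw = √(δu² + δy²) = √(10.5 + 0.636) = 3.33, so δw/w = 0.150.
Q is then a monomial in w, d:
δQ/Q = √((δw/w)² + (-2·δd/d)²) = √(0.0226 + 0.000784) = 0.153
Q = 2.69, so δQ = 0.153 × 2.69 = 0.411.

2.69 ± 0.411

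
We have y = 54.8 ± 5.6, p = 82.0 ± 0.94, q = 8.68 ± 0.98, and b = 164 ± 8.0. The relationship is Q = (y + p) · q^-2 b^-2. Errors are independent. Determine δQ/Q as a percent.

24.9%

Let u = y + p = 137. δu = √(δy² + δp²) = √(31.4 + 0.884) = 5.68, so δu/u = 0.0415.
Q is then a monomial in u, q, b:
δQ/Q = √((δu/u)² + (-2·δq/q)² + (-2·δb/b)²) = √(0.00172 + 0.0510 + 0.00952) = 0.249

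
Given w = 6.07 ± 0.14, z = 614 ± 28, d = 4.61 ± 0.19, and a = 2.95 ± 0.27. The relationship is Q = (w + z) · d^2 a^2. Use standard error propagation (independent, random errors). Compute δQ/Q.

Let u = w + z = 620. δu = √(δw² + δz²) = √(0.0196 + 784) = 28.0, so δu/u = 0.0452.
Q is then a monomial in u, d, a:
δQ/Q = √((δu/u)² + (2·δd/d)² + (2·δa/a)²) = √(0.00204 + 0.00679 + 0.0335) = 0.206

0.206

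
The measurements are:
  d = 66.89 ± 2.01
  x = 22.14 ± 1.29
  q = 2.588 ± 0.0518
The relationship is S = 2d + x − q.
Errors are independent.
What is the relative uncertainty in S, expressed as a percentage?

Each term contributes (cᵢ δxᵢ)² to (δS)²:
  (2·δd)² = 16.2;  (δx)² = 1.66;  (δq)² = 0.00268
δS = √(17.8) = 4.22
S = 153.3, so δS/S = 4.22/153.3 = 0.0275.

2.75%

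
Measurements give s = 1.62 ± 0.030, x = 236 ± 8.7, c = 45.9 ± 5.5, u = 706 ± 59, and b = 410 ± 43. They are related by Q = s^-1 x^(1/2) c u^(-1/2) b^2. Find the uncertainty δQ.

Since Q is a product/quotient, work with relative uncertainties:
  (-1·δs/s)² = (-1×0.0185)² = 0.000343;  (½·δx/x)² = (0.5×0.0369)² = 0.000340;  (1·δc/c)² = (1×0.120)² = 0.0144;  (−½·δu/u)² = (-0.5×0.0836)² = 0.00175;  (2·δb/b)² = (2×0.105)² = 0.0440
δQ/Q = √(0.0608) = 0.247
Q = 2.75e+06, so δQ = 0.247 × 2.75e+06 = 6.79e+05.

6.79e+05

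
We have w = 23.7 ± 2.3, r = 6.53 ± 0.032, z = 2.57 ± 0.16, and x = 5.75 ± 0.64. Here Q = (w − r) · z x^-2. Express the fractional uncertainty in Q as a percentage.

26.7%

Let u = w − r = 17.2. δu = √(δw² + δr²) = √(5.29 + 0.00102) = 2.30, so δu/u = 0.134.
Q is then a monomial in u, z, x:
δQ/Q = √((δu/u)² + (1·δz/z)² + (-2·δx/x)²) = √(0.0179 + 0.00388 + 0.0496) = 0.267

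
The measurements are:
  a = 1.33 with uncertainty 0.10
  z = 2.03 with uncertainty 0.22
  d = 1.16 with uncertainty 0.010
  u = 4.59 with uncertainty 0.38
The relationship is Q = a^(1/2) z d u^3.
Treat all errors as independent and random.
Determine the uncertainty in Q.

71.9

Relative error in a monomial: (δQ/Q)² = Σ (nᵢ · δxᵢ/xᵢ)².
  (½·δa/a)² = (0.5×0.0752)² = 0.00141;  (1·δz/z)² = (1×0.108)² = 0.0117;  (1·δd/d)² = (1×0.00862)² = 7.43e-05;  (3·δu/u)² = (3×0.0828)² = 0.0617
δQ/Q = √(0.0749) = 0.274
Q = 263, so δQ = 0.274 × 263 = 71.9.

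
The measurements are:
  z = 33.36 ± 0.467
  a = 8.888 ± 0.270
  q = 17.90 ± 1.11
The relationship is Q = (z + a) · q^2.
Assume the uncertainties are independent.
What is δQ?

Let u = z + a = 42.25. δu = √(δz² + δa²) = √(0.218 + 0.0729) = 0.539, so δu/u = 0.0128.
Q is then a monomial in u, q:
δQ/Q = √((δu/u)² + (2·δq/q)²) = √(0.000163 + 0.0154) = 0.125
Q = 13540, so δQ = 0.125 × 13540 = 1690.

1690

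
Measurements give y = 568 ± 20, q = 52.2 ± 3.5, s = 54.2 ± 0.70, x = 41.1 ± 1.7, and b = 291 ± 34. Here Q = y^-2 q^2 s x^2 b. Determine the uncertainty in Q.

For a monomial Q ∝ y^-2, q^2, s, x^2, b, fractional errors add in quadrature:
  (-2·δy/y)² = (-2×0.0352)² = 0.00496;  (2·δq/q)² = (2×0.0670)² = 0.0180;  (1·δs/s)² = (1×0.0129)² = 0.000167;  (2·δx/x)² = (2×0.0414)² = 0.00684;  (1·δb/b)² = (1×0.117)² = 0.0137
δQ/Q = √(0.0436) = 0.209
Q = 2.25e+05, so δQ = 0.209 × 2.25e+05 = 47000.

47000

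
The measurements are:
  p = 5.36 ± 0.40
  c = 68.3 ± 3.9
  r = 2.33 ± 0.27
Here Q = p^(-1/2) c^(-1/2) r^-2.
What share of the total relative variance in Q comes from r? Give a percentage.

96.1%

(δQ/Q)² = (−½·δp/p)² + (−½·δc/c)² + (-2·δr/r)²
  p term: (-0.5×0.0746)² = 0.00139
  c term: (-0.5×0.0571)² = 0.000815
  r term: (-2×0.116)² = 0.0537
Total = 0.0559. Share from r = 0.0537/0.0559 = 0.961.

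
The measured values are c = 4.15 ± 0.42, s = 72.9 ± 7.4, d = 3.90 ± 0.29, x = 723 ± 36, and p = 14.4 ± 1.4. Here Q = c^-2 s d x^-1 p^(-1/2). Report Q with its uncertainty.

0.00602 ± 0.00149

For a monomial Q ∝ c^-2, s, d, x^-1, p^(-1/2), fractional errors add in quadrature:
  (-2·δc/c)² = (-2×0.101)² = 0.0410;  (1·δs/s)² = (1×0.102)² = 0.0103;  (1·δd/d)² = (1×0.0744)² = 0.00553;  (-1·δx/x)² = (-1×0.0498)² = 0.00248;  (−½·δp/p)² = (-0.5×0.0972)² = 0.00236
δQ/Q = √(0.0616) = 0.248
Q = 0.00602, so δQ = 0.248 × 0.00602 = 0.00149.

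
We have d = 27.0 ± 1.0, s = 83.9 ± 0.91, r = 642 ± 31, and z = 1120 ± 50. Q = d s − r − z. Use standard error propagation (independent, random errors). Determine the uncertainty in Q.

105

Let p = d·s = 2270. δp/p = √((1·δd/d)² + (1·δs/s)²) = √(0.00137 + 0.000118) = 0.0386, so δp = 87.4.
Q = p − r − z: δQ = √(δp² + δr² + δz²) = √(7640 + 961 + 2500) = 105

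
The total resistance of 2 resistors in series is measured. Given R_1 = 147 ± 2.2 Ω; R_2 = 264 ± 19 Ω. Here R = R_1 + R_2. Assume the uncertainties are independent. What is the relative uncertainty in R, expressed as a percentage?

Each term contributes (cᵢ δxᵢ)² to (δR)²:
  (δR_1)² = 4.84;  (δR_2)² = 361
δR = √(366) = 19.1 Ω
R = 411 Ω, so δR/R = 19.1/411 = 0.0465.

4.65%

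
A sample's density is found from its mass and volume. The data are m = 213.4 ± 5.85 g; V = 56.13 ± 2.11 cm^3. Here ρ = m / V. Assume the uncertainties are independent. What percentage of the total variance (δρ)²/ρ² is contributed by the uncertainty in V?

65.3%

(δρ/ρ)² = (1·δm/m)² + (-1·δV/V)²
  m term: (1×0.0274)² = 0.000751
  V term: (-1×0.0376)² = 0.00141
Total = 0.00216. Share from V = 0.00141/0.00216 = 0.653.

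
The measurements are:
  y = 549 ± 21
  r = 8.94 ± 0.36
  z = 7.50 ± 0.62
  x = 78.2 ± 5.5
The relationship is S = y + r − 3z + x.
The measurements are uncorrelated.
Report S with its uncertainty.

Absolute uncertainties add in quadrature for a linear combination:
  (δy)² = 441;  (δr)² = 0.130;  (3·δz)² = 3.46;  (δx)² = 30.2
δS = √(475) = 21.8
S = 614.

614 ± 21.8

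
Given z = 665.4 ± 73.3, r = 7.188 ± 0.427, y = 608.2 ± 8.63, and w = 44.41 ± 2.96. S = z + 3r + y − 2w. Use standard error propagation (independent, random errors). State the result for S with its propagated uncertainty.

1206 ± 74.1

Absolute uncertainties add in quadrature for a linear combination:
  (δz)² = 5370;  (3·δr)² = 1.64;  (δy)² = 74.5;  (2·δw)² = 35.0
δS = √(5480) = 74.1
S = 1206.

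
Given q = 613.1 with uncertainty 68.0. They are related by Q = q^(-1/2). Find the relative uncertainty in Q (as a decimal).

0.0555

Since Q is a product/quotient, work with relative uncertainties:
  (−½·δq/q)² = (-0.5×0.111)² = 0.00308
δQ/Q = √(0.00308) = 0.0555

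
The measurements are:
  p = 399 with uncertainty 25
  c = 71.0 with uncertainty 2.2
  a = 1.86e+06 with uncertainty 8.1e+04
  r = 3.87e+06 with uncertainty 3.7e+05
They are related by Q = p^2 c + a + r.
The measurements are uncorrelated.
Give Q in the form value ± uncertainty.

(1.70 ± 0.151) × 10^7

Let w = p^2·c = 1.13e+07. δw/w = √((2·δp/p)² + (1·δc/c)²) = √(0.0157 + 0.000960) = 0.129, so δw = 1.46e+06.
Q = w + a + r: δQ = √(δw² + δa² + δr²) = √(2.13e+12 + 6.56e+09 + 1.37e+11) = 1.51e+06
Q = 1.7e+07.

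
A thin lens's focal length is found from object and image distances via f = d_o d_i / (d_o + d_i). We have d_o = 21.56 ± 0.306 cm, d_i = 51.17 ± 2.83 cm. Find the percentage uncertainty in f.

∂f/∂d_o = (d_i/(d_o+d_i))² = 0.495;  ∂f/∂d_i = (d_o/(d_o+d_i))² = 0.0879
δf = √((∂f/∂d_o · δd_o)² + (∂f/∂d_i · δd_i)²) = √(0.0229 + 0.0618) = 0.291 cm
f = 15.17 cm, so δf/f = 0.291/15.17 = 0.0192.

1.92%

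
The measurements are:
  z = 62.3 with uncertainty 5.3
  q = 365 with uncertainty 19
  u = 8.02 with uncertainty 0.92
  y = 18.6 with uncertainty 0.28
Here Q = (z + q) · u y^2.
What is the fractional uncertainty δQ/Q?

0.127

Let w = z + q = 427. δw = √(δz² + δq²) = √(28.1 + 361) = 19.7, so δw/w = 0.0462.
Q is then a monomial in w, u, y:
δQ/Q = √((δw/w)² + (1·δu/u)² + (2·δy/y)²) = √(0.00213 + 0.0132 + 0.000906) = 0.127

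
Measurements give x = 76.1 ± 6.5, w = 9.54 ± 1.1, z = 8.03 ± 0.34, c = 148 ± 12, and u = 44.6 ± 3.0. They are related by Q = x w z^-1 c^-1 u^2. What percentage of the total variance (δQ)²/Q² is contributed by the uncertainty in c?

14.0%

(δQ/Q)² = (1·δx/x)² + (1·δw/w)² + (-1·δz/z)² + (-1·δc/c)² + (2·δu/u)²
  x term: (1×0.0854)² = 0.00730
  w term: (1×0.115)² = 0.0133
  z term: (-1×0.0423)² = 0.00179
  c term: (-1×0.0811)² = 0.00657
  u term: (2×0.0673)² = 0.0181
Total = 0.0471. Share from c = 0.00657/0.0471 = 0.140.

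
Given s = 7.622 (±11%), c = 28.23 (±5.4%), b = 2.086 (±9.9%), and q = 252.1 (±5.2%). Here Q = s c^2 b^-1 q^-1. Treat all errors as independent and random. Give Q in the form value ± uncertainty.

11.55 ± 2.20

For a monomial Q ∝ s, c^2, b^-1, q^-1, fractional errors add in quadrature:
  (1·δs/s)² = (1×0.110)² = 0.0121;  (2·δc/c)² = (2×0.0540)² = 0.0117;  (-1·δb/b)² = (-1×0.0990)² = 0.00980;  (-1·δq/q)² = (-1×0.0520)² = 0.00270
δQ/Q = √(0.0363) = 0.190
Q = 11.55, so δQ = 0.190 × 11.55 = 2.20.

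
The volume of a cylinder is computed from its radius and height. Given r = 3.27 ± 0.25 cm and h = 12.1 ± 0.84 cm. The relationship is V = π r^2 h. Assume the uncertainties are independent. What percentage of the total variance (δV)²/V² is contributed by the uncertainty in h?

17.1%

(δV/V)² = (2·δr/r)² + (1·δh/h)²
  r term: (2×0.0765)² = 0.0234
  h term: (1×0.0694)² = 0.00482
Total = 0.0282. Share from h = 0.00482/0.0282 = 0.171.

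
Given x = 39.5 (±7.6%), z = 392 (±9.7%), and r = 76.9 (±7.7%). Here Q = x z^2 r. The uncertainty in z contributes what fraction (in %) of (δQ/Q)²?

(δQ/Q)² = (1·δx/x)² + (2·δz/z)² + (1·δr/r)²
  x term: (1×0.0760)² = 0.00578
  z term: (2×0.0970)² = 0.0376
  r term: (1×0.0770)² = 0.00593
Total = 0.0493. Share from z = 0.0376/0.0493 = 0.763.

76.3%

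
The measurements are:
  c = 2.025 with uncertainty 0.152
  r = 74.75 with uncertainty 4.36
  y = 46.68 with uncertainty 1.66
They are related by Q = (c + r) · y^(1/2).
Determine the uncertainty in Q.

31.2

Let u = c + r = 76.78. δu = √(δc² + δr²) = √(0.0231 + 19.0) = 4.36, so δu/u = 0.0568.
Q is then a monomial in u, y:
δQ/Q = √((δu/u)² + (½·δy/y)²) = √(0.00323 + 0.000316) = 0.0595
Q = 524.5, so δQ = 0.0595 × 524.5 = 31.2.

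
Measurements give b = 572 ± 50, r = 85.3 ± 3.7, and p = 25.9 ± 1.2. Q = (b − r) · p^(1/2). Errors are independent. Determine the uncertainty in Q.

Let u = b − r = 487. δu = √(δb² + δr²) = √(2500 + 13.7) = 50.1, so δu/u = 0.103.
Q is then a monomial in u, p:
δQ/Q = √((δu/u)² + (½·δp/p)²) = √(0.0106 + 0.000537) = 0.106
Q = 2480, so δQ = 0.106 × 2480 = 262.

262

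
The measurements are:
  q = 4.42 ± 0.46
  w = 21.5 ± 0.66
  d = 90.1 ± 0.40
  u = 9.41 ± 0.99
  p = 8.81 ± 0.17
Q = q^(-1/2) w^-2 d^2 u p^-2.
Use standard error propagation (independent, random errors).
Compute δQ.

Products/powers → add relative errors in quadrature, weighted by exponent:
  (−½·δq/q)² = (-0.5×0.104)² = 0.00271;  (-2·δw/w)² = (-2×0.0307)² = 0.00377;  (2·δd/d)² = (2×0.00444)² = 7.88e-05;  (1·δu/u)² = (1×0.105)² = 0.0111;  (-2·δp/p)² = (-2×0.0193)² = 0.00149
δQ/Q = √(0.0191) = 0.138
Q = 1.01, so δQ = 0.138 × 1.01 = 0.140.

0.140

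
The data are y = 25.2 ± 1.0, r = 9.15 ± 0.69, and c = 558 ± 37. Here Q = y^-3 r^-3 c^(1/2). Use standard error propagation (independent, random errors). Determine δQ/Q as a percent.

25.8%

Since Q is a product/quotient, work with relative uncertainties:
  (-3·δy/y)² = (-3×0.0397)² = 0.0142;  (-3·δr/r)² = (-3×0.0754)² = 0.0512;  (½·δc/c)² = (0.5×0.0663)² = 0.00110
δQ/Q = √(0.0665) = 0.258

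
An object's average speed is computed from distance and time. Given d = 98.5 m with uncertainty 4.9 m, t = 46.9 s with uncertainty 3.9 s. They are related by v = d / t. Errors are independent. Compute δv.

0.204 m/s

Relative error in a monomial: (δv/v)² = Σ (nᵢ · δxᵢ/xᵢ)².
  (1·δd/d)² = (1×0.0497)² = 0.00247;  (-1·δt/t)² = (-1×0.0832)² = 0.00691
δv/v = √(0.00939) = 0.0969
v = 2.10 m/s, so δv = 0.0969 × 2.10 = 0.204 m/s.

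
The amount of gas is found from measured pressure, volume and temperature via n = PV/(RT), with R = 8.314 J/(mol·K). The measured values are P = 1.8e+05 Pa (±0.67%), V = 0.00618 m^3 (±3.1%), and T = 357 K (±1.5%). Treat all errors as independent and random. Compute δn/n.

0.0351

Products/powers → add relative errors in quadrature, weighted by exponent:
  (1·δP/P)² = (1×0.00670)² = 4.49e-05;  (1·δV/V)² = (1×0.0310)² = 0.000961;  (-1·δT/T)² = (-1×0.0150)² = 0.000225
δn/n = √(0.00123) = 0.0351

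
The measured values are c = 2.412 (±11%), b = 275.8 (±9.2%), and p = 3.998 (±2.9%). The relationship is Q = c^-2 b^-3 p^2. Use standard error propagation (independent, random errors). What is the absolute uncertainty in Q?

Q is a product of powers, so relative uncertainties combine in quadrature:
  (-2·δc/c)² = (-2×0.110)² = 0.0484;  (-3·δb/b)² = (-3×0.0920)² = 0.0762;  (2·δp/p)² = (2×0.0290)² = 0.00336
δQ/Q = √(0.128) = 0.358
Q = 1.31e-07, so δQ = 0.358 × 1.31e-07 = 4.68e-08.

4.68e-08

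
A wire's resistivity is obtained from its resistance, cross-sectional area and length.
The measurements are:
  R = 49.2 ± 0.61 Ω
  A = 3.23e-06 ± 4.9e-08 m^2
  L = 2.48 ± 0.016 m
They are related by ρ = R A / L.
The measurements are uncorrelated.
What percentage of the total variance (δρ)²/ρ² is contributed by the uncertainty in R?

(δρ/ρ)² = (1·δR/R)² + (1·δA/A)² + (-1·δL/L)²
  R term: (1×0.0124)² = 0.000154
  A term: (1×0.0152)² = 0.000230
  L term: (-1×0.00645)² = 4.16e-05
Total = 0.000425. Share from R = 0.000154/0.000425 = 0.361.

36.1%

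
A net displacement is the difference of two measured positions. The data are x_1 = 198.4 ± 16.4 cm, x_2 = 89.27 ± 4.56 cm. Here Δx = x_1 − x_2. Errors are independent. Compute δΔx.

17.0 cm

For a sum/difference, combine absolute errors in quadrature:
  (δx_1)² = 269;  (δx_2)² = 20.8
δΔx = √(290) = 17.0 cm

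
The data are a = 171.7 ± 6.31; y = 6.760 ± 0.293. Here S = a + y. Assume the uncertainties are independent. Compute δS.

6.32

For a sum/difference, combine absolute errors in quadrature:
  (δa)² = 39.8;  (δy)² = 0.0858
δS = √(39.9) = 6.32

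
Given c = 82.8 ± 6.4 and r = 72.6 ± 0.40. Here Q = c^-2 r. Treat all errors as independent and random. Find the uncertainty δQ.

Since Q is a product/quotient, work with relative uncertainties:
  (-2·δc/c)² = (-2×0.0773)² = 0.0239;  (1·δr/r)² = (1×0.00551)² = 3.04e-05
δQ/Q = √(0.0239) = 0.155
Q = 0.0106, so δQ = 0.155 × 0.0106 = 0.00164.

0.00164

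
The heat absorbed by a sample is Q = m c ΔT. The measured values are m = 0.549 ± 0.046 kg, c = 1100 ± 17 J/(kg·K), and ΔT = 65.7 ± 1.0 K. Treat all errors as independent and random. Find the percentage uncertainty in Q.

Products/powers → add relative errors in quadrature, weighted by exponent:
  (1·δm/m)² = (1×0.0838)² = 0.00702;  (1·δc/c)² = (1×0.0155)² = 0.000239;  (1·δΔT/ΔT)² = (1×0.0152)² = 0.000232
δQ/Q = √(0.00749) = 0.0866

8.66%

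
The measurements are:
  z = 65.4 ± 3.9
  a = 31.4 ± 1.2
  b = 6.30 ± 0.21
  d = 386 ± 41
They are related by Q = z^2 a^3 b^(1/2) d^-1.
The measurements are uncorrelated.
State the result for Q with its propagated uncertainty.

(8.61 ± 1.70) × 10^5

Products/powers → add relative errors in quadrature, weighted by exponent:
  (2·δz/z)² = (2×0.0596)² = 0.0142;  (3·δa/a)² = (3×0.0382)² = 0.0131;  (½·δb/b)² = (0.5×0.0333)² = 0.000278;  (-1·δd/d)² = (-1×0.106)² = 0.0113
δQ/Q = √(0.0389) = 0.197
Q = 8.61e+05, so δQ = 0.197 × 8.61e+05 = 1.7e+05.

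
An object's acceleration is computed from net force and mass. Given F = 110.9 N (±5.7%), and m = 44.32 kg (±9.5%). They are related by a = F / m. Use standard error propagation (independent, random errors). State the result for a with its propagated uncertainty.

2.502 ± 0.277 m/s^2

Relative error in a monomial: (δa/a)² = Σ (nᵢ · δxᵢ/xᵢ)².
  (1·δF/F)² = (1×0.0570)² = 0.00325;  (-1·δm/m)² = (-1×0.0950)² = 0.00903
δa/a = √(0.0123) = 0.111
a = 2.502 m/s^2, so δa = 0.111 × 2.502 = 0.277 m/s^2.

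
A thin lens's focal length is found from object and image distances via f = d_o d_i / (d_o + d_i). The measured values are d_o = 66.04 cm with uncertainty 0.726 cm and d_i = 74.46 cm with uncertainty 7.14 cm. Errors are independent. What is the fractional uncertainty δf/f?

0.0454

∂f/∂d_o = (d_i/(d_o+d_i))² = 0.281;  ∂f/∂d_i = (d_o/(d_o+d_i))² = 0.221
δf = √((∂f/∂d_o · δd_o)² + (∂f/∂d_i · δd_i)²) = √(0.0416 + 2.49) = 1.59 cm
f = 35.00 cm, so δf/f = 1.59/35.00 = 0.0454.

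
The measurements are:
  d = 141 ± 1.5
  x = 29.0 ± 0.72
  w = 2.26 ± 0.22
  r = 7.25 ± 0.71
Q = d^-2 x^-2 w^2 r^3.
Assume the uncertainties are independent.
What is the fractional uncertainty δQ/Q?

Products/powers → add relative errors in quadrature, weighted by exponent:
  (-2·δd/d)² = (-2×0.0106)² = 0.000453;  (-2·δx/x)² = (-2×0.0248)² = 0.00247;  (2·δw/w)² = (2×0.0973)² = 0.0379;  (3·δr/r)² = (3×0.0979)² = 0.0863
δQ/Q = √(0.127) = 0.357

0.357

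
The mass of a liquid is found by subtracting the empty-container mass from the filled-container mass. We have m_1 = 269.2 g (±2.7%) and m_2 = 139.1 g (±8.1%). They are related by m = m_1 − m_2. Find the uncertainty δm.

13.4 g

m is a linear combination, so absolute uncertainties add in quadrature:
  (δm_1)² = 52.8;  (δm_2)² = 127
δm = √(180) = 13.4 g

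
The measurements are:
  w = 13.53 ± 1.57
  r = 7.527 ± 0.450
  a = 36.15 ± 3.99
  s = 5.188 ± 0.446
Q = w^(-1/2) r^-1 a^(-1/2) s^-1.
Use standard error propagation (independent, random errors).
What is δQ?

0.000153

Q is a product of powers, so relative uncertainties combine in quadrature:
  (−½·δw/w)² = (-0.5×0.116)² = 0.00337;  (-1·δr/r)² = (-1×0.0598)² = 0.00357;  (−½·δa/a)² = (-0.5×0.110)² = 0.00305;  (-1·δs/s)² = (-1×0.0860)² = 0.00739
δQ/Q = √(0.0174) = 0.132
Q = 0.001158, so δQ = 0.132 × 0.001158 = 0.000153.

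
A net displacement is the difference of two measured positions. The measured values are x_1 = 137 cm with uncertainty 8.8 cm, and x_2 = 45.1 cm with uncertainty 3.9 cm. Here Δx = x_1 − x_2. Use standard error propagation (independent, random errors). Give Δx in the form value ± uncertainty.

91.9 ± 9.63 cm

Δx is a linear combination, so absolute uncertainties add in quadrature:
  (δx_1)² = 77.4;  (δx_2)² = 15.2
δΔx = √(92.7) = 9.63 cm
Δx = 91.9 cm.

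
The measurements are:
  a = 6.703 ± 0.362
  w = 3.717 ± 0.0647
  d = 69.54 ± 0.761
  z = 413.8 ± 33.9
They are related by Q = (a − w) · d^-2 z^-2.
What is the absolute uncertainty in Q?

Let u = a − w = 2.986. δu = √(δa² + δw²) = √(0.131 + 0.00419) = 0.368, so δu/u = 0.123.
Q is then a monomial in u, d, z:
δQ/Q = √((δu/u)² + (-2·δd/d)² + (-2·δz/z)²) = √(0.0152 + 0.000479 + 0.0268) = 0.206
Q = 3.606e-09, so δQ = 0.206 × 3.606e-09 = 7.43e-10.

7.43e-10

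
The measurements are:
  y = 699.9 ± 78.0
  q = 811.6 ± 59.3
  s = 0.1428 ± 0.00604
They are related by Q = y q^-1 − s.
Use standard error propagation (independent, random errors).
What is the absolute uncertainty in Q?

0.115

Let p = y·q^-1 = 0.8624. δp/p = √((1·δy/y)² + (-1·δq/q)²) = √(0.0124 + 0.00534) = 0.133, so δp = 0.115.
Q = p − s: δQ = √(δp² + δs²) = √(0.0132 + 3.65e-05) = 0.115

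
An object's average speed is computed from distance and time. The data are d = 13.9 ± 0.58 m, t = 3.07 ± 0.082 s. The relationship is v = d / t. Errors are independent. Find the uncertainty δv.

For a monomial v ∝ d, t^-1, fractional errors add in quadrature:
  (1·δd/d)² = (1×0.0417)² = 0.00174;  (-1·δt/t)² = (-1×0.0267)² = 0.000713
δv/v = √(0.00245) = 0.0495
v = 4.53 m/s, so δv = 0.0495 × 4.53 = 0.224 m/s.

0.224 m/s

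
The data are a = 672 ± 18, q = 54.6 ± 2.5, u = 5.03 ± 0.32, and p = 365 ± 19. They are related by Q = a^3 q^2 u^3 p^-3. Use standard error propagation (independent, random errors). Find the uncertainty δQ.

6.51e+05

Each factor contributes (exponent × relative error)² to (δQ/Q)²:
  (3·δa/a)² = (3×0.0268)² = 0.00646;  (2·δq/q)² = (2×0.0458)² = 0.00839;  (3·δu/u)² = (3×0.0636)² = 0.0364;  (-3·δp/p)² = (-3×0.0521)² = 0.0244
δQ/Q = √(0.0757) = 0.275
Q = 2.37e+06, so δQ = 0.275 × 2.37e+06 = 6.51e+05.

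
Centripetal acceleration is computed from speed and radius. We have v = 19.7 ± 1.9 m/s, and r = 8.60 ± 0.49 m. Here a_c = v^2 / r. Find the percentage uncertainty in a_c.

For a monomial a_c ∝ v^2, r^-1, fractional errors add in quadrature:
  (2·δv/v)² = (2×0.0964)² = 0.0372;  (-1·δr/r)² = (-1×0.0570)² = 0.00325
δa_c/a_c = √(0.0405) = 0.201

20.1%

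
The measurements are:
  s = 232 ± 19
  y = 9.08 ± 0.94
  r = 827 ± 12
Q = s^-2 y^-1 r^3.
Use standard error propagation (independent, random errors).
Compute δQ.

Each factor contributes (exponent × relative error)² to (δQ/Q)²:
  (-2·δs/s)² = (-2×0.0819)² = 0.0268;  (-1·δy/y)² = (-1×0.104)² = 0.0107;  (3·δr/r)² = (3×0.0145)² = 0.00189
δQ/Q = √(0.0394) = 0.199
Q = 1160, so δQ = 0.199 × 1160 = 230.

230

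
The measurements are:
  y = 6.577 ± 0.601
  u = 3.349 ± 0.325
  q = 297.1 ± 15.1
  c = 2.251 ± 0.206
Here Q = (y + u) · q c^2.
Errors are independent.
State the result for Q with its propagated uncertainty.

Let w = y + u = 9.926. δw = √(δy² + δu²) = √(0.361 + 0.106) = 0.683, so δw/w = 0.0688.
Q is then a monomial in w, q, c:
δQ/Q = √((δw/w)² + (1·δq/q)² + (2·δc/c)²) = √(0.00474 + 0.00258 + 0.0335) = 0.202
Q = 14940, so δQ = 0.202 × 14940 = 3020.

14940 ± 3020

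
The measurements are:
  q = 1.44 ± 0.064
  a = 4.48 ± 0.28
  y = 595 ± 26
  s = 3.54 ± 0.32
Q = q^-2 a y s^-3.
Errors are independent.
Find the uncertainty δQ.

Q is a product of powers, so relative uncertainties combine in quadrature:
  (-2·δq/q)² = (-2×0.0444)² = 0.00790;  (1·δa/a)² = (1×0.0625)² = 0.00391;  (1·δy/y)² = (1×0.0437)² = 0.00191;  (-3·δs/s)² = (-3×0.0904)² = 0.0735
δQ/Q = √(0.0873) = 0.295
Q = 29.0, so δQ = 0.295 × 29.0 = 8.56.

8.56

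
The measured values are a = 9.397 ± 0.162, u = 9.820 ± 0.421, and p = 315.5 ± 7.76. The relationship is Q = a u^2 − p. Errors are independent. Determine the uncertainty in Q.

Let w = a·u^2 = 906.2. δw/w = √((1·δa/a)² + (2·δu/u)²) = √(0.000297 + 0.00735) = 0.0875, so δw = 79.3.
Q = w − p: δQ = √(δw² + δp²) = √(6280 + 60.2) = 79.6

79.6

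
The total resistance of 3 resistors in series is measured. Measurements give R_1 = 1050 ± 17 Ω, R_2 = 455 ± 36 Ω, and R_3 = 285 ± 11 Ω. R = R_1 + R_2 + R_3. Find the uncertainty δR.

41.3 Ω

For a sum/difference, combine absolute errors in quadrature:
  (δR_1)² = 289;  (δR_2)² = 1300;  (δR_3)² = 121
δR = √(1710) = 41.3 Ω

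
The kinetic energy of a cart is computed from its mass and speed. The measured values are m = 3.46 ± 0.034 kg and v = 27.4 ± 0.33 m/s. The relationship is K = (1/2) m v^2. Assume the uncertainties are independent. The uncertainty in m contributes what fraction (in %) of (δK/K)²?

(δK/K)² = (1·δm/m)² + (2·δv/v)²
  m term: (1×0.00983)² = 9.66e-05
  v term: (2×0.0120)² = 0.000580
Total = 0.000677. Share from m = 9.66e-05/0.000677 = 0.143.

14.3%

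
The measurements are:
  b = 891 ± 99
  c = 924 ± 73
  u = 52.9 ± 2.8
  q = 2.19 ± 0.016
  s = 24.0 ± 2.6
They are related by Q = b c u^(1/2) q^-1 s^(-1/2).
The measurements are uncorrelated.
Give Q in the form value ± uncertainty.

Q is a product of powers, so relative uncertainties combine in quadrature:
  (1·δb/b)² = (1×0.111)² = 0.0123;  (1·δc/c)² = (1×0.0790)² = 0.00624;  (½·δu/u)² = (0.5×0.0529)² = 0.000700;  (-1·δq/q)² = (-1×0.00731)² = 5.34e-05;  (−½·δs/s)² = (-0.5×0.108)² = 0.00293
δQ/Q = √(0.0223) = 0.149
Q = 5.58e+05, so δQ = 0.149 × 5.58e+05 = 83300.

(5.58 ± 0.833) × 10^5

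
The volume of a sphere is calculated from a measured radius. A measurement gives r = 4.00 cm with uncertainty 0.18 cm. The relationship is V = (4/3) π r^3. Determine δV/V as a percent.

13.5%

V ∝ r^3, so δV/V = |3| · δr/r = 3 × 0.0450 = 0.135.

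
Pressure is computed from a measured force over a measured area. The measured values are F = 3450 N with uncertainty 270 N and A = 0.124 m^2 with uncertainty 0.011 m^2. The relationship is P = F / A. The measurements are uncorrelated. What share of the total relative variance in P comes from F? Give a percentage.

43.8%

(δP/P)² = (1·δF/F)² + (-1·δA/A)²
  F term: (1×0.0783)² = 0.00612
  A term: (-1×0.0887)² = 0.00787
Total = 0.0140. Share from F = 0.00612/0.0140 = 0.438.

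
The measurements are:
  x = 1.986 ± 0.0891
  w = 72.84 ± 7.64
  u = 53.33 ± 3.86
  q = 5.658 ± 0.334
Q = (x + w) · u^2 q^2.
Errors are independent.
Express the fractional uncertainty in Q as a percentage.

Let h = x + w = 74.83. δh = √(δx² + δw²) = √(0.00794 + 58.4) = 7.64, so δh/h = 0.102.
Q is then a monomial in h, u, q:
δQ/Q = √((δh/h)² + (2·δu/u)² + (2·δq/q)²) = √(0.0104 + 0.0210 + 0.0139) = 0.213

21.3%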